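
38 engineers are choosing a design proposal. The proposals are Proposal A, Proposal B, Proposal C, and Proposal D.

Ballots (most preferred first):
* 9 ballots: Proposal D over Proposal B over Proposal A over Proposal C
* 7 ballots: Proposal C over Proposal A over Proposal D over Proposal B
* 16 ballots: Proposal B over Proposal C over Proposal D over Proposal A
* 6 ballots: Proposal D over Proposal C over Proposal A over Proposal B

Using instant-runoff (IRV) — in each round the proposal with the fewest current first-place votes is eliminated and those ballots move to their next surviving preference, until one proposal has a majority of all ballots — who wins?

Round 1: Proposal A 0, Proposal B 16, Proposal C 7, Proposal D 15. Proposal A eliminated.
Round 2: Proposal B 16, Proposal C 7, Proposal D 15. Proposal C eliminated.
Round 3: Proposal B 16, Proposal D 22. Proposal D has a majority (≥20).

Proposal D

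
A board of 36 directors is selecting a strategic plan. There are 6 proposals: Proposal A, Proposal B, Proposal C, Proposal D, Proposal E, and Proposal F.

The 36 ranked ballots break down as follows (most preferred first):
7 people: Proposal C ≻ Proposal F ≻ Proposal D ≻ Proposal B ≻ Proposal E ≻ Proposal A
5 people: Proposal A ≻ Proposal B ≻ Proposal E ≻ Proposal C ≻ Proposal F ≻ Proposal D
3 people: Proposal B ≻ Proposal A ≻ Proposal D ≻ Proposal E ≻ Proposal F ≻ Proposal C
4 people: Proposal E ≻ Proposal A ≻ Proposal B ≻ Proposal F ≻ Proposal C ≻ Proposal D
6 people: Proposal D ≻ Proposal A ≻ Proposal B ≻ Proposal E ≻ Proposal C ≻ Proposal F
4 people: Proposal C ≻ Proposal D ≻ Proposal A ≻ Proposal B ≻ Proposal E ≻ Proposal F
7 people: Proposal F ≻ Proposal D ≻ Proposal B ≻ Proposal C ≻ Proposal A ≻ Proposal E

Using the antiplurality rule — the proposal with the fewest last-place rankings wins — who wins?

Proposal B

Last-place votes: Proposal A 7, Proposal B 0, Proposal C 3, Proposal D 9, Proposal E 7, Proposal F 10.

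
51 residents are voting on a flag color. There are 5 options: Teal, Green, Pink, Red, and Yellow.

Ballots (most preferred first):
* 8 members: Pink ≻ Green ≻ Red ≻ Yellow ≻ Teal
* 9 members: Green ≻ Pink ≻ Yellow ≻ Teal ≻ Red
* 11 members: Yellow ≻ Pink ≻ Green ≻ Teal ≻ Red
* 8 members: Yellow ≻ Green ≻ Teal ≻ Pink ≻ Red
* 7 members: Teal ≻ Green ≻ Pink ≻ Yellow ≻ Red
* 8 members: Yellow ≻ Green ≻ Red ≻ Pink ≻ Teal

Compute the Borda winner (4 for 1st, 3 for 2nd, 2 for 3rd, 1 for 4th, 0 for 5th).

Green

Teal: 8×0 + 9×1 + 11×1 + 8×2 + 7×4 + 8×0 = 64
Green: 8×3 + 9×4 + 11×2 + 8×3 + 7×3 + 8×3 = 151
Pink: 8×4 + 9×3 + 11×3 + 8×1 + 7×2 + 8×1 = 122
Red: 8×2 + 9×0 + 11×0 + 8×0 + 7×0 + 8×2 = 32
Yellow: 8×1 + 9×2 + 11×4 + 8×4 + 7×1 + 8×4 = 141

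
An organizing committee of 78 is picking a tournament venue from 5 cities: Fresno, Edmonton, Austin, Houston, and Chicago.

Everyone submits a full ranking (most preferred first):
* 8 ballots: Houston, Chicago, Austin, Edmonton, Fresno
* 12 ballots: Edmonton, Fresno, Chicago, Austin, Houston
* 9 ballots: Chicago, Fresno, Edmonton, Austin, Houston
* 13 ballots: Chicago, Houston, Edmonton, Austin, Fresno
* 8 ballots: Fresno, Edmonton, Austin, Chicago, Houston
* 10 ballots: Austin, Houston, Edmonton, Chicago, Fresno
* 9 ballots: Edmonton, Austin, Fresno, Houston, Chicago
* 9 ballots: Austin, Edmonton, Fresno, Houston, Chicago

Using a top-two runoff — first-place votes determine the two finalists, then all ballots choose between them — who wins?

Round 1 first-place votes: Fresno 8, Edmonton 21, Austin 19, Houston 8, Chicago 22. Chicago and Edmonton advance.
Runoff: Chicago is ranked above Edmonton on 30 ballots, Edmonton above Chicago on 48.

Edmonton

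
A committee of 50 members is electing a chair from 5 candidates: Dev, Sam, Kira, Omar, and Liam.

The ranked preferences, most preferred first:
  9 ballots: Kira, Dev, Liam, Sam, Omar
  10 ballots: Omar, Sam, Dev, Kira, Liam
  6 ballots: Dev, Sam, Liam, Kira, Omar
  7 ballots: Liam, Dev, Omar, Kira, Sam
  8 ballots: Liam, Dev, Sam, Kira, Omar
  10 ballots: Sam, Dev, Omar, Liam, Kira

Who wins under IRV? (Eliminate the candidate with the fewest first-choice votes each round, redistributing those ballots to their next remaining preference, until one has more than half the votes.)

Round 1: Dev 6, Sam 10, Kira 9, Omar 10, Liam 15. Dev eliminated.
Round 2: Sam 16, Kira 9, Omar 10, Liam 15. Kira eliminated.
Round 3: Sam 16, Omar 10, Liam 24. Omar eliminated.
Round 4: Sam 26, Liam 24. Sam has a majority (≥26).

Sam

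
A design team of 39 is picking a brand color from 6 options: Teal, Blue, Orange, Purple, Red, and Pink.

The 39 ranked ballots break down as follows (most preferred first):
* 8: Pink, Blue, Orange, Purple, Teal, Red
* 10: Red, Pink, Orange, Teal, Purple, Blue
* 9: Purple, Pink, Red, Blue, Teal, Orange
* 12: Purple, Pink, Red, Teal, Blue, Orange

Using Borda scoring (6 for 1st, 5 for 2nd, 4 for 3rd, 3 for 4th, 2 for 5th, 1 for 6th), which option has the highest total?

Pink

Teal: 8×2 + 10×3 + 9×2 + 12×3 = 100
Blue: 8×5 + 10×1 + 9×3 + 12×2 = 101
Orange: 8×4 + 10×4 + 9×1 + 12×1 = 93
Purple: 8×3 + 10×2 + 9×6 + 12×6 = 170
Red: 8×1 + 10×6 + 9×4 + 12×4 = 152
Pink: 8×6 + 10×5 + 9×5 + 12×5 = 203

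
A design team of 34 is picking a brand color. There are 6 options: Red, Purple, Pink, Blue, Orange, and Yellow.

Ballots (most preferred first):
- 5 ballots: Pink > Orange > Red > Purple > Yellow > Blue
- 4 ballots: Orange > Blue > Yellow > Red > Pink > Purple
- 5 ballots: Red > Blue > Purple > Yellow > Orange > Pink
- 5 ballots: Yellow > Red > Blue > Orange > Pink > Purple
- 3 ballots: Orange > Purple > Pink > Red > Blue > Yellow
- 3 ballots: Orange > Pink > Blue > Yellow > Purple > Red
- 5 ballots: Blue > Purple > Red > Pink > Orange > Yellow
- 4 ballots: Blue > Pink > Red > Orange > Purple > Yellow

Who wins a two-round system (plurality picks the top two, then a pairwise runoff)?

Blue

Round 1 first-place votes: Red 5, Purple 0, Pink 5, Blue 9, Orange 10, Yellow 5. Orange and Blue advance.
Runoff: Orange is ranked above Blue on 15 ballots, Blue above Orange on 19.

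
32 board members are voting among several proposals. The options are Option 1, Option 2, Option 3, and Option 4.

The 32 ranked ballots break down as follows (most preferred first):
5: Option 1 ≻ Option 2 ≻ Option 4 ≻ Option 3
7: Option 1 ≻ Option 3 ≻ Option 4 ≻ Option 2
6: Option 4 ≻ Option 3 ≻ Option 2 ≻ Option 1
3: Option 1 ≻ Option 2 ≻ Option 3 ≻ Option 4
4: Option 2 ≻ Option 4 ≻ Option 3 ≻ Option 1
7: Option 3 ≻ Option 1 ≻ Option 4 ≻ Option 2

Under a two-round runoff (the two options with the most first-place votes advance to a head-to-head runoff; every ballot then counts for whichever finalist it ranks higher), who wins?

Option 3

Round 1 first-place votes: Option 1 15, Option 2 4, Option 3 7, Option 4 6. Option 1 and Option 3 advance.
Runoff: Option 1 is ranked above Option 3 on 15 ballots, Option 3 above Option 1 on 17.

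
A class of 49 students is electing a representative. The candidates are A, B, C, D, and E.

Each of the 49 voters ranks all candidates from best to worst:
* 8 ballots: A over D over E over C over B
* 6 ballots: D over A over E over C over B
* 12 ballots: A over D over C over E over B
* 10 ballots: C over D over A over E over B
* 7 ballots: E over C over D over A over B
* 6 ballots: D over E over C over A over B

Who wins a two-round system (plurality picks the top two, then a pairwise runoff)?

D

Round 1 first-place votes: A 20, B 0, C 10, D 12, E 7. A and D advance.
Runoff: A is ranked above D on 20 ballots, D above A on 29.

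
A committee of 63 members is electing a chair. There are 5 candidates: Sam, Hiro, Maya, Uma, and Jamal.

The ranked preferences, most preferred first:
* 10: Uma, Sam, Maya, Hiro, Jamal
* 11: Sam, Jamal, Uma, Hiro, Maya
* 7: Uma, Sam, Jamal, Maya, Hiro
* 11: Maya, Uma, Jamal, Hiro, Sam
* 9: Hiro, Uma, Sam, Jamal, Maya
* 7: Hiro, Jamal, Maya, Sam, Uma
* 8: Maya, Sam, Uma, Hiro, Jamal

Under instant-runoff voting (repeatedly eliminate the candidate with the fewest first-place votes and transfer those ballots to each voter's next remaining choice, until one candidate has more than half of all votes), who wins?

Round 1: Sam 11, Hiro 16, Maya 19, Uma 17, Jamal 0. Jamal eliminated.
Round 2: Sam 11, Hiro 16, Maya 19, Uma 17. Sam eliminated.
Round 3: Hiro 16, Maya 19, Uma 28. Hiro eliminated.
Round 4: Maya 26, Uma 37. Uma has a majority (≥32).

Uma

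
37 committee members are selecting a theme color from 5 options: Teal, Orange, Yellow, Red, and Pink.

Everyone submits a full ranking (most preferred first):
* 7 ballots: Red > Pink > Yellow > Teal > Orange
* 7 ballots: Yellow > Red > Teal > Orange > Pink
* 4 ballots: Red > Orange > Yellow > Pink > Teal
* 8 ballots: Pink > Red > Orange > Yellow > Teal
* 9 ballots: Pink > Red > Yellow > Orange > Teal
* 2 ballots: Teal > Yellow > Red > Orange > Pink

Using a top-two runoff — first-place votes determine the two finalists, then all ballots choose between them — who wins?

Red

Round 1 first-place votes: Teal 2, Orange 0, Yellow 7, Red 11, Pink 17. Pink and Red advance.
Runoff: Pink is ranked above Red on 17 ballots, Red above Pink on 20.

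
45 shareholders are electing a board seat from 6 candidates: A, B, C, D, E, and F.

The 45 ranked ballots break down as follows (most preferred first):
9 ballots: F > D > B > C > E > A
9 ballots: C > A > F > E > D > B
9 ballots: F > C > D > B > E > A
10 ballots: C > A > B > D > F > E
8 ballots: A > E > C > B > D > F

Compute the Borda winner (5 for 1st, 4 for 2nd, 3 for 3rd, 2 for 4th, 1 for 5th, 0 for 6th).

C

A: 9×0 + 9×4 + 9×0 + 10×4 + 8×5 = 116
B: 9×3 + 9×0 + 9×2 + 10×3 + 8×2 = 91
C: 9×2 + 9×5 + 9×4 + 10×5 + 8×3 = 173
D: 9×4 + 9×1 + 9×3 + 10×2 + 8×1 = 100
E: 9×1 + 9×2 + 9×1 + 10×0 + 8×4 = 68
F: 9×5 + 9×3 + 9×5 + 10×1 + 8×0 = 127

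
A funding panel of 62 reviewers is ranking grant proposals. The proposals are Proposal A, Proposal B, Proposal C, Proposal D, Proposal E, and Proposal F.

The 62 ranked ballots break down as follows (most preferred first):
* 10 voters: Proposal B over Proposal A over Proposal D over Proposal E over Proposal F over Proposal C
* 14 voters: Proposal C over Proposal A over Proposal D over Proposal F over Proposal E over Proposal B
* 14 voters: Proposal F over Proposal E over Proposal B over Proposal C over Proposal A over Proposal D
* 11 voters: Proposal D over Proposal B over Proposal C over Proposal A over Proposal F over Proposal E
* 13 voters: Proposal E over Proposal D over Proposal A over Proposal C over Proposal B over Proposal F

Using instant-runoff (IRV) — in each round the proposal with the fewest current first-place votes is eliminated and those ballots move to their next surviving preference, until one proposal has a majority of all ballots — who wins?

Round 1: Proposal A 0, Proposal B 10, Proposal C 14, Proposal D 11, Proposal E 13, Proposal F 14. Proposal A eliminated.
Round 2: Proposal B 10, Proposal C 14, Proposal D 11, Proposal E 13, Proposal F 14. Proposal B eliminated.
Round 3: Proposal C 14, Proposal D 21, Proposal E 13, Proposal F 14. Proposal E eliminated.
Round 4: Proposal C 14, Proposal D 34, Proposal F 14. Proposal D has a majority (≥32).

Proposal D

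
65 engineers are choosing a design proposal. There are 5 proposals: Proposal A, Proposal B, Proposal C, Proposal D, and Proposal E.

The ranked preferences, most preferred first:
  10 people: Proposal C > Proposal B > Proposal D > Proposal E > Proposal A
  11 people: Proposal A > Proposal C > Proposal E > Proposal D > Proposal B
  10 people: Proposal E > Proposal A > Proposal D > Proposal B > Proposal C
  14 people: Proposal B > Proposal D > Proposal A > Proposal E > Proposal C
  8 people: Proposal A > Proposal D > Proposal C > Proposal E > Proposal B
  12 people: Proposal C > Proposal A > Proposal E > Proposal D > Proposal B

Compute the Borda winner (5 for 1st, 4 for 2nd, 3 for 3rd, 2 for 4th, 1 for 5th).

Proposal A

Proposal A: 10×1 + 11×5 + 10×4 + 14×3 + 8×5 + 12×4 = 235
Proposal B: 10×4 + 11×1 + 10×2 + 14×5 + 8×1 + 12×1 = 161
Proposal C: 10×5 + 11×4 + 10×1 + 14×1 + 8×3 + 12×5 = 202
Proposal D: 10×3 + 11×2 + 10×3 + 14×4 + 8×4 + 12×2 = 194
Proposal E: 10×2 + 11×3 + 10×5 + 14×2 + 8×2 + 12×3 = 183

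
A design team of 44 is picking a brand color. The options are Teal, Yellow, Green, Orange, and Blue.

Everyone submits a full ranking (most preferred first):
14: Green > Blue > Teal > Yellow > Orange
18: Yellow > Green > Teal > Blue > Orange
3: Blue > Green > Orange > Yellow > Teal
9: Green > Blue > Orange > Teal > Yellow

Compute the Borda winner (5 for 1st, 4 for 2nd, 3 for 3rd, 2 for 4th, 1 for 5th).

Green

Teal: 14×3 + 18×3 + 3×1 + 9×2 = 117
Yellow: 14×2 + 18×5 + 3×2 + 9×1 = 133
Green: 14×5 + 18×4 + 3×4 + 9×5 = 199
Orange: 14×1 + 18×1 + 3×3 + 9×3 = 68
Blue: 14×4 + 18×2 + 3×5 + 9×4 = 143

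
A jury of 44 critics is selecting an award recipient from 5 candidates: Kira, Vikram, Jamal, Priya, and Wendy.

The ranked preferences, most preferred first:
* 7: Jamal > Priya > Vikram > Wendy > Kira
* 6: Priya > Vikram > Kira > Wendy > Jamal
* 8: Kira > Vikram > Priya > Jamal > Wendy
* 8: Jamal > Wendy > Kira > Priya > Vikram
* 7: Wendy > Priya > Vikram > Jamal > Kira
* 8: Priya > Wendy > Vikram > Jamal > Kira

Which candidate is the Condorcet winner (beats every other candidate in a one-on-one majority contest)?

Priya vs Kira: 28–16
Priya vs Vikram: 36–8
Priya vs Jamal: 29–15
Priya vs Wendy: 29–15
Priya beats every other candidate.

Priya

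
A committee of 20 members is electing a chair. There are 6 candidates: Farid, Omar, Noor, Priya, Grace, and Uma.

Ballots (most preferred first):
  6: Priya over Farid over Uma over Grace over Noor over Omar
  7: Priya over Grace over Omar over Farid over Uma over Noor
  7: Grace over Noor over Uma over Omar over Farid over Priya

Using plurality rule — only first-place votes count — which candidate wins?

Priya

First-place votes: Farid 0, Omar 0, Noor 0, Priya 13, Grace 7, Uma 0.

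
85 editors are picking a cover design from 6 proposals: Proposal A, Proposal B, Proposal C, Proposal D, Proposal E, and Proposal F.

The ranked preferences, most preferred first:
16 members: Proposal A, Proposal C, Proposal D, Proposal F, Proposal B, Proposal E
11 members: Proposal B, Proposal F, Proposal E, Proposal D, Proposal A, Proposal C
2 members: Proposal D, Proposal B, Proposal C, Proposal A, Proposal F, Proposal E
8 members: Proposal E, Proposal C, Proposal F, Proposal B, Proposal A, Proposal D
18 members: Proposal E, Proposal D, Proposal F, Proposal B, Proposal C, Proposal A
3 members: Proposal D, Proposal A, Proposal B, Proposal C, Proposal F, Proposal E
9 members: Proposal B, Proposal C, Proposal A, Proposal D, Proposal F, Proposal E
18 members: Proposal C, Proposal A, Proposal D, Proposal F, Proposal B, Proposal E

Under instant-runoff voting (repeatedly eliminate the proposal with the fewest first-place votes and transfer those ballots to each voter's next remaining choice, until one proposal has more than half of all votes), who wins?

Proposal A

Round 1: Proposal A 16, Proposal B 20, Proposal C 18, Proposal D 5, Proposal E 26, Proposal F 0. Proposal F eliminated.
Round 2: Proposal A 16, Proposal B 20, Proposal C 18, Proposal D 5, Proposal E 26. Proposal D eliminated.
Round 3: Proposal A 19, Proposal B 22, Proposal C 18, Proposal E 26. Proposal C eliminated.
Round 4: Proposal A 37, Proposal B 22, Proposal E 26. Proposal B eliminated.
Round 5: Proposal A 48, Proposal E 37. Proposal A has a majority (≥43).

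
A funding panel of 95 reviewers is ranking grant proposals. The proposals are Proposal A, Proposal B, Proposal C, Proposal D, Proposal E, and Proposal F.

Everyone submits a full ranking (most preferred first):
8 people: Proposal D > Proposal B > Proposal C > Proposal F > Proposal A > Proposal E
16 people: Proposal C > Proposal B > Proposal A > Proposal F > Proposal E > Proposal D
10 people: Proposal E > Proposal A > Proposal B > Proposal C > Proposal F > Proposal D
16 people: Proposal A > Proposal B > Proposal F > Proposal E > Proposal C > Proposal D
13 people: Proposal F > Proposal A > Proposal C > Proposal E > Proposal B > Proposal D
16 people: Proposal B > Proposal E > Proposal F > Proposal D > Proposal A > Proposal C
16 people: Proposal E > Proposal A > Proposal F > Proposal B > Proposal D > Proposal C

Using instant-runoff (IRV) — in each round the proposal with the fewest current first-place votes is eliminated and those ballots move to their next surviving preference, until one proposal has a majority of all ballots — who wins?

Proposal A

Round 1: Proposal A 16, Proposal B 16, Proposal C 16, Proposal D 8, Proposal E 26, Proposal F 13. Proposal D eliminated.
Round 2: Proposal A 16, Proposal B 24, Proposal C 16, Proposal E 26, Proposal F 13. Proposal F eliminated.
Round 3: Proposal A 29, Proposal B 24, Proposal C 16, Proposal E 26. Proposal C eliminated.
Round 4: Proposal A 29, Proposal B 40, Proposal E 26. Proposal E eliminated.
Round 5: Proposal A 55, Proposal B 40. Proposal A has a majority (≥48).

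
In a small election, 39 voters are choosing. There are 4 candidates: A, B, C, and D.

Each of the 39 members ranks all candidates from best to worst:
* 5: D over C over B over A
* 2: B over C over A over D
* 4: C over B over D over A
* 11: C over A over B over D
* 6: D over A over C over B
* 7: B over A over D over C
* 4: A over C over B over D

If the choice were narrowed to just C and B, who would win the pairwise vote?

C is ranked above B on 30 ballots; B above C on 9.

C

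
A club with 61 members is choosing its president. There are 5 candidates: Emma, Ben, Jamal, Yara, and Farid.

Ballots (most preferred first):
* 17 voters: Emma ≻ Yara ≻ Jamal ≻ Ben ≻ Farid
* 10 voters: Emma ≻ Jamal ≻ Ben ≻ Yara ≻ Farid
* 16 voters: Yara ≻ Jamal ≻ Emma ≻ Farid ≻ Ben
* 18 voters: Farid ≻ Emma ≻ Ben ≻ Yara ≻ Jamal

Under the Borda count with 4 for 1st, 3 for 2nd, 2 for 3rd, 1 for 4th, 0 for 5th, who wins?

Emma

Emma: 17×4 + 10×4 + 16×2 + 18×3 = 194
Ben: 17×1 + 10×2 + 16×0 + 18×2 = 73
Jamal: 17×2 + 10×3 + 16×3 + 18×0 = 112
Yara: 17×3 + 10×1 + 16×4 + 18×1 = 143
Farid: 17×0 + 10×0 + 16×1 + 18×4 = 88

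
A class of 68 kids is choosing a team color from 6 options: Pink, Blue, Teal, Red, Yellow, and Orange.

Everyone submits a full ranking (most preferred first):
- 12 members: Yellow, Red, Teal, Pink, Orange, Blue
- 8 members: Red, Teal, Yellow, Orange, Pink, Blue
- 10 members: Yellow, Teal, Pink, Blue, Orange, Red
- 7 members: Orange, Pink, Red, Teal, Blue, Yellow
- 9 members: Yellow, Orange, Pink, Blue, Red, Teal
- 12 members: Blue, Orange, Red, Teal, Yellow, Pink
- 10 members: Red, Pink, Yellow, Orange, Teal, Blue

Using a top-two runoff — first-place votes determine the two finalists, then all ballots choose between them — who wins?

Round 1 first-place votes: Pink 0, Blue 12, Teal 0, Red 18, Yellow 31, Orange 7. Yellow and Red advance.
Runoff: Yellow is ranked above Red on 31 ballots, Red above Yellow on 37.

Red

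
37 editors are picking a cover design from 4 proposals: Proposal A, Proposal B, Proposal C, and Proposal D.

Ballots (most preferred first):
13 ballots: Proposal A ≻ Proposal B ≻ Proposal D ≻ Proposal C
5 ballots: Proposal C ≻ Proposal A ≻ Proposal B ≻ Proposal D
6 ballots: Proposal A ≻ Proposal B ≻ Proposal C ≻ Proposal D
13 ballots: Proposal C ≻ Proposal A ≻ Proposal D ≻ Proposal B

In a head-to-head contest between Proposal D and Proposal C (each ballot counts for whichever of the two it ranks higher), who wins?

Proposal D is ranked above Proposal C on 13 ballots; Proposal C above Proposal D on 24.

Proposal C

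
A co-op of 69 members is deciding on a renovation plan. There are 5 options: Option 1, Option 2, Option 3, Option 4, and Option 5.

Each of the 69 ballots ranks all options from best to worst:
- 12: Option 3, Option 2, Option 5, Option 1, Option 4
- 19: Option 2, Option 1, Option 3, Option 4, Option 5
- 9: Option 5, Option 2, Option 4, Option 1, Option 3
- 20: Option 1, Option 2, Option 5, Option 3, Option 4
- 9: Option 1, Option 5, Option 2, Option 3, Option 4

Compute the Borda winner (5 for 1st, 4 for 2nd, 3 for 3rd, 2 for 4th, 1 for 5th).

Option 1: 12×2 + 19×4 + 9×2 + 20×5 + 9×5 = 263
Option 2: 12×4 + 19×5 + 9×4 + 20×4 + 9×3 = 286
Option 3: 12×5 + 19×3 + 9×1 + 20×2 + 9×2 = 184
Option 4: 12×1 + 19×2 + 9×3 + 20×1 + 9×1 = 106
Option 5: 12×3 + 19×1 + 9×5 + 20×3 + 9×4 = 196

Option 2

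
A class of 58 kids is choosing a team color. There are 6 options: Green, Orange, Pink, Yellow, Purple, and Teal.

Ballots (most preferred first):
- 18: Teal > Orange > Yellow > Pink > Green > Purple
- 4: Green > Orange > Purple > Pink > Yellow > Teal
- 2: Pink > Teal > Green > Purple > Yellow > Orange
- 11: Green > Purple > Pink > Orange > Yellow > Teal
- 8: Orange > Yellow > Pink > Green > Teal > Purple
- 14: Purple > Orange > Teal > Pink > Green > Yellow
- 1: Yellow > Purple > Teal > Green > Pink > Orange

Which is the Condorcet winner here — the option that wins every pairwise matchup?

Orange

Orange vs Green: 40–18
Orange vs Pink: 44–14
Orange vs Yellow: 55–3
Orange vs Purple: 30–28
Orange vs Teal: 37–21
Orange beats every other option.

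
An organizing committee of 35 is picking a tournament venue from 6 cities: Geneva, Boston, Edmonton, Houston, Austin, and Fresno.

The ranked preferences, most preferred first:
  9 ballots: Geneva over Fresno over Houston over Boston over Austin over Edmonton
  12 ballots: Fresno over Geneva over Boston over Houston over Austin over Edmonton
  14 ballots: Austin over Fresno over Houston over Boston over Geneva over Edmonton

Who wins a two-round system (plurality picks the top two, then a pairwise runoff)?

Round 1 first-place votes: Geneva 9, Boston 0, Edmonton 0, Houston 0, Austin 14, Fresno 12. Austin and Fresno advance.
Runoff: Austin is ranked above Fresno on 14 ballots, Fresno above Austin on 21.

Fresno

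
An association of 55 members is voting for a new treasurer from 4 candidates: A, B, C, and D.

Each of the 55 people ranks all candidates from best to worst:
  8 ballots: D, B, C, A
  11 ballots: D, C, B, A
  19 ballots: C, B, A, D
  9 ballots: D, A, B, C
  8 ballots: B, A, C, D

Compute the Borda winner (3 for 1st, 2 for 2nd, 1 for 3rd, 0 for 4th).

A: 8×0 + 11×0 + 19×1 + 9×2 + 8×2 = 53
B: 8×2 + 11×1 + 19×2 + 9×1 + 8×3 = 98
C: 8×1 + 11×2 + 19×3 + 9×0 + 8×1 = 95
D: 8×3 + 11×3 + 19×0 + 9×3 + 8×0 = 84

B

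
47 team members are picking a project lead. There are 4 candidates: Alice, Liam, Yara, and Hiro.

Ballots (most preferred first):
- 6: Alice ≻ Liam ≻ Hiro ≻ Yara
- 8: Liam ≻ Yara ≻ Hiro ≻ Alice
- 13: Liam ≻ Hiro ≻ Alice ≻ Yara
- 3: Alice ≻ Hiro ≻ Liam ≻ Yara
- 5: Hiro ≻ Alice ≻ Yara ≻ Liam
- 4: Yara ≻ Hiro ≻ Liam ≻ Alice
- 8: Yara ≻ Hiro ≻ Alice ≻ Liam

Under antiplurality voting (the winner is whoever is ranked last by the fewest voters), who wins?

Hiro

Last-place votes: Alice 12, Liam 13, Yara 22, Hiro 0.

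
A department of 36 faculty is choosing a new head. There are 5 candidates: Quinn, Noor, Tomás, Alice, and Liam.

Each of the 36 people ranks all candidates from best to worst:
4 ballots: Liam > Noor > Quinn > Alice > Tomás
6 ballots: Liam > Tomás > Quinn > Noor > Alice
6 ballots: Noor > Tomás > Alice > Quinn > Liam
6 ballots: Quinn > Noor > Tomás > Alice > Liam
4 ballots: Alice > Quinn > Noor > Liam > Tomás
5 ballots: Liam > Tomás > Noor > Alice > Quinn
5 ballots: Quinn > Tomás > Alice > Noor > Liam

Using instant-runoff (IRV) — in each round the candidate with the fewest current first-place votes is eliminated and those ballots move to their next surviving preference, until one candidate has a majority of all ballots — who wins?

Quinn

Round 1: Quinn 11, Noor 6, Tomás 0, Alice 4, Liam 15. Tomás eliminated.
Round 2: Quinn 11, Noor 6, Alice 4, Liam 15. Alice eliminated.
Round 3: Quinn 15, Noor 6, Liam 15. Noor eliminated.
Round 4: Quinn 21, Liam 15. Quinn has a majority (≥19).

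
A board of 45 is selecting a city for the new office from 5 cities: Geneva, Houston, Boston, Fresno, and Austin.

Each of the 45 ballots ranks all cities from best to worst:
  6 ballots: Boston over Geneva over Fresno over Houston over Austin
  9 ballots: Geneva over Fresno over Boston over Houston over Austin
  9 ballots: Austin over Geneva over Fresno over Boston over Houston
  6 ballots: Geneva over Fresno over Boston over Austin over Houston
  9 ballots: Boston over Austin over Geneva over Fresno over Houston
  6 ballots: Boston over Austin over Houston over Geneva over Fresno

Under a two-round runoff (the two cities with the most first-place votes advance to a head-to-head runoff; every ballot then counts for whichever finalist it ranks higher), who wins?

Round 1 first-place votes: Geneva 15, Houston 0, Boston 21, Fresno 0, Austin 9. Boston and Geneva advance.
Runoff: Boston is ranked above Geneva on 21 ballots, Geneva above Boston on 24.

Geneva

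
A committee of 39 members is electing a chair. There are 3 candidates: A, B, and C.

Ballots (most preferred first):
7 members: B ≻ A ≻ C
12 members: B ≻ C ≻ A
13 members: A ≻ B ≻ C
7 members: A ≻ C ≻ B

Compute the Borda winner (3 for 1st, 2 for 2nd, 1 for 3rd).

A: 7×2 + 12×1 + 13×3 + 7×3 = 86
B: 7×3 + 12×3 + 13×2 + 7×1 = 90
C: 7×1 + 12×2 + 13×1 + 7×2 = 58

B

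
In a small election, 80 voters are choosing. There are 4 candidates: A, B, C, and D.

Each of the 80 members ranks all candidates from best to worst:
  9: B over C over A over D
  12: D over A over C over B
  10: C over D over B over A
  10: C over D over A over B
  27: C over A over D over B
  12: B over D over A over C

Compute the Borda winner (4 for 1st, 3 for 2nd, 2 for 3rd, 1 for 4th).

A: 9×2 + 12×3 + 10×1 + 10×2 + 27×3 + 12×2 = 189
B: 9×4 + 12×1 + 10×2 + 10×1 + 27×1 + 12×4 = 153
C: 9×3 + 12×2 + 10×4 + 10×4 + 27×4 + 12×1 = 251
D: 9×1 + 12×4 + 10×3 + 10×3 + 27×2 + 12×3 = 207

C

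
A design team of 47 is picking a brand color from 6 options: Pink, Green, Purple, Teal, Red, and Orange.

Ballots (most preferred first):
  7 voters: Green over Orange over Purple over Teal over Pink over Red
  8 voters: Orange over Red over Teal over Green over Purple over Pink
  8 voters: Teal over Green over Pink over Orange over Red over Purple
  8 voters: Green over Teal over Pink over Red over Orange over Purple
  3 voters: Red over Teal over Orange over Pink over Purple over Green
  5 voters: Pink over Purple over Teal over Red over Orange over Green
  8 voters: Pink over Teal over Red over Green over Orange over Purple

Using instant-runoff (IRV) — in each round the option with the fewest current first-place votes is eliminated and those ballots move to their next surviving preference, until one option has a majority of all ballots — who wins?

Teal

Round 1: Pink 13, Green 15, Purple 0, Teal 8, Red 3, Orange 8. Purple eliminated.
Round 2: Pink 13, Green 15, Teal 8, Red 3, Orange 8. Red eliminated.
Round 3: Pink 13, Green 15, Teal 11, Orange 8. Orange eliminated.
Round 4: Pink 13, Green 15, Teal 19. Pink eliminated.
Round 5: Green 15, Teal 32. Teal has a majority (≥24).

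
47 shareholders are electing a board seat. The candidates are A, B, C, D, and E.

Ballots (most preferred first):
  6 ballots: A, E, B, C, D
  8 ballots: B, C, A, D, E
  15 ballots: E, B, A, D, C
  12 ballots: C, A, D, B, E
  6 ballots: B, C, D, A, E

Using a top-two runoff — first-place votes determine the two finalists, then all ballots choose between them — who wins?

B

Round 1 first-place votes: A 6, B 14, C 12, D 0, E 15. E and B advance.
Runoff: E is ranked above B on 21 ballots, B above E on 26.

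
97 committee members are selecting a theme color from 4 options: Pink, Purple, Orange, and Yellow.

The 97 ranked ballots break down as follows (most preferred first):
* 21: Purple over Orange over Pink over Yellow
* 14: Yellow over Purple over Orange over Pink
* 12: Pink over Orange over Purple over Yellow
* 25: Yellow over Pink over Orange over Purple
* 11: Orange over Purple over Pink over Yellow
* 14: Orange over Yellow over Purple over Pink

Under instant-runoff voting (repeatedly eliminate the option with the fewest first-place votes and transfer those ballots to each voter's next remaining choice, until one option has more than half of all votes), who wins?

Orange

Round 1: Pink 12, Purple 21, Orange 25, Yellow 39. Pink eliminated.
Round 2: Purple 21, Orange 37, Yellow 39. Purple eliminated.
Round 3: Orange 58, Yellow 39. Orange has a majority (≥49).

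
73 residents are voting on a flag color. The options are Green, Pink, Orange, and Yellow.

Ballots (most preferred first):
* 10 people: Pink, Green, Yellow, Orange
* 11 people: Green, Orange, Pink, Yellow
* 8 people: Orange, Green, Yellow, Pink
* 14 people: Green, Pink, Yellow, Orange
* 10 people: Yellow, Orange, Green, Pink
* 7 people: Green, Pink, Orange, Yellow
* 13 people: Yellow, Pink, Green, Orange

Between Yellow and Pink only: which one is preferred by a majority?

Pink

Yellow is ranked above Pink on 31 ballots; Pink above Yellow on 42.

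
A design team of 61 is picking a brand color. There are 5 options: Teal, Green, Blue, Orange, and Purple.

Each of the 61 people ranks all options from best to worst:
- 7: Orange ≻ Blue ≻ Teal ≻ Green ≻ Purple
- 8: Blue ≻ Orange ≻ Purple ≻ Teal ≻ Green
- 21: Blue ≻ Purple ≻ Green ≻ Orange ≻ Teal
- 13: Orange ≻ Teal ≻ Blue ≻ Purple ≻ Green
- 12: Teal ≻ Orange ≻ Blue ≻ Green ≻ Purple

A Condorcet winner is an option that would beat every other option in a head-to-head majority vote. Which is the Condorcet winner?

Orange

Orange vs Teal: 49–12
Orange vs Green: 40–21
Orange vs Blue: 32–29
Orange vs Purple: 40–21
Orange beats every other option.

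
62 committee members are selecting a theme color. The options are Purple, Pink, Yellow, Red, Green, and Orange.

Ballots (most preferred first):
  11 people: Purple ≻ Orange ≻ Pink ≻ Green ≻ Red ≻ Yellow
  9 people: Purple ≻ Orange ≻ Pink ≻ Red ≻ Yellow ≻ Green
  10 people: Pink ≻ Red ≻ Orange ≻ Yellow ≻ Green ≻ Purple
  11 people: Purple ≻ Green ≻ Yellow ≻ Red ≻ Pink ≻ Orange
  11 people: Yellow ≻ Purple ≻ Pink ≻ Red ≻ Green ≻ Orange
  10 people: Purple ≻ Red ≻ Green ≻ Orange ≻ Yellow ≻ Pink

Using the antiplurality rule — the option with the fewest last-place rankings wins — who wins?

Last-place votes: Purple 10, Pink 10, Yellow 11, Red 0, Green 9, Orange 22.

Red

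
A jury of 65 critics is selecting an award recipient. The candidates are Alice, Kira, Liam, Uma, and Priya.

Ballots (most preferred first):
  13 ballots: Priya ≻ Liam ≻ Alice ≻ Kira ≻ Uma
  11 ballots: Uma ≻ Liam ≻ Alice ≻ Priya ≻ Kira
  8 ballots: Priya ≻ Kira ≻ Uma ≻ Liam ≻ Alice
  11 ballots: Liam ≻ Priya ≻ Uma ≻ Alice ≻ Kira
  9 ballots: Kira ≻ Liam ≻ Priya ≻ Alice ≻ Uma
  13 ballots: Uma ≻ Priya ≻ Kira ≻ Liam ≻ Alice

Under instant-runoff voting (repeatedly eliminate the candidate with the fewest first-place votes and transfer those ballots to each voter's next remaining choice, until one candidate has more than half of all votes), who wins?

Priya

Round 1: Alice 0, Kira 9, Liam 11, Uma 24, Priya 21. Alice eliminated.
Round 2: Kira 9, Liam 11, Uma 24, Priya 21. Kira eliminated.
Round 3: Liam 20, Uma 24, Priya 21. Liam eliminated.
Round 4: Uma 24, Priya 41. Priya has a majority (≥33).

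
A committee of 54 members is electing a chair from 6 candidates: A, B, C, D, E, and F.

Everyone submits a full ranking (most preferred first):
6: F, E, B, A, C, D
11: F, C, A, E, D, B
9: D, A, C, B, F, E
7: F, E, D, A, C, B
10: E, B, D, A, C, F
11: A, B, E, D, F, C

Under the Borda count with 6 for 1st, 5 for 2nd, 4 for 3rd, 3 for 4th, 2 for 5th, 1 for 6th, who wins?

A: 6×3 + 11×4 + 9×5 + 7×3 + 10×3 + 11×6 = 224
B: 6×4 + 11×1 + 9×3 + 7×1 + 10×5 + 11×5 = 174
C: 6×2 + 11×5 + 9×4 + 7×2 + 10×2 + 11×1 = 148
D: 6×1 + 11×2 + 9×6 + 7×4 + 10×4 + 11×3 = 183
E: 6×5 + 11×3 + 9×1 + 7×5 + 10×6 + 11×4 = 211
F: 6×6 + 11×6 + 9×2 + 7×6 + 10×1 + 11×2 = 194

A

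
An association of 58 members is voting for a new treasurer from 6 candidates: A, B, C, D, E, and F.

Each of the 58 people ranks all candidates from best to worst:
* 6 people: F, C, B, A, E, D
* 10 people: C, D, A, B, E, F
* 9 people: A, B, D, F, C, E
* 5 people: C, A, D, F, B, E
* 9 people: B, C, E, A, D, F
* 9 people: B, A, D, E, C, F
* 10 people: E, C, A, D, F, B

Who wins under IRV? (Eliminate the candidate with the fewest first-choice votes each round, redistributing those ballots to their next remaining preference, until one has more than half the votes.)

C

Round 1: A 9, B 18, C 15, D 0, E 10, F 6. D eliminated.
Round 2: A 9, B 18, C 15, E 10, F 6. F eliminated.
Round 3: A 9, B 18, C 21, E 10. A eliminated.
Round 4: B 27, C 21, E 10. E eliminated.
Round 5: B 27, C 31. C has a majority (≥30).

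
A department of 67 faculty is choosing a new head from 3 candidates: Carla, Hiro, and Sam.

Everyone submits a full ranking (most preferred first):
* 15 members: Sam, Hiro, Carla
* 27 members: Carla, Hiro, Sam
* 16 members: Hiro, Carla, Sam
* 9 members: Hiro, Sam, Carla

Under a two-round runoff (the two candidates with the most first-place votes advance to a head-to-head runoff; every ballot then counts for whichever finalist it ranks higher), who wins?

Hiro

Round 1 first-place votes: Carla 27, Hiro 25, Sam 15. Carla and Hiro advance.
Runoff: Carla is ranked above Hiro on 27 ballots, Hiro above Carla on 40.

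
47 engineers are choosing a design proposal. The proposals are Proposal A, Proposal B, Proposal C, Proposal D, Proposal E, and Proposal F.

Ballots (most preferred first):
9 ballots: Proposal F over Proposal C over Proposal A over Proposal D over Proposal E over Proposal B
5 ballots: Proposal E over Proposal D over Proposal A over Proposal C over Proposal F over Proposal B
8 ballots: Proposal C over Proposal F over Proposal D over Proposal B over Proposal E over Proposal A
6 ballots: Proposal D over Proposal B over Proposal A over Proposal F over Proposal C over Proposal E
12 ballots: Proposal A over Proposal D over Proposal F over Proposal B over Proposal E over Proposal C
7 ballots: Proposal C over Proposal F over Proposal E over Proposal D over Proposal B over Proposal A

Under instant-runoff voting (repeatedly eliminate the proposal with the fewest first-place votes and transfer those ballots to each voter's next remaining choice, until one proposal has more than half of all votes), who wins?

Round 1: Proposal A 12, Proposal B 0, Proposal C 15, Proposal D 6, Proposal E 5, Proposal F 9. Proposal B eliminated.
Round 2: Proposal A 12, Proposal C 15, Proposal D 6, Proposal E 5, Proposal F 9. Proposal E eliminated.
Round 3: Proposal A 12, Proposal C 15, Proposal D 11, Proposal F 9. Proposal F eliminated.
Round 4: Proposal A 12, Proposal C 24, Proposal D 11. Proposal C has a majority (≥24).

Proposal C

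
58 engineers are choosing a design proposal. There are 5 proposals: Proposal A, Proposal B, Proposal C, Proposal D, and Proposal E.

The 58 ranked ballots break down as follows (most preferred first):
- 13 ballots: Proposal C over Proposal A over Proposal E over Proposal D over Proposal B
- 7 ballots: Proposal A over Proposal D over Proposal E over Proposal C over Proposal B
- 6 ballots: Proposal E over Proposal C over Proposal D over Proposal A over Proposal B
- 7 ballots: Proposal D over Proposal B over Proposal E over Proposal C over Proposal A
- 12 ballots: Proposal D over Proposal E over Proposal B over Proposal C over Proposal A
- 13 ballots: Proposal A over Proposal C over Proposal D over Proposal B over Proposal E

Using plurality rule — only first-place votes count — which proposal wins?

First-place votes: Proposal A 20, Proposal B 0, Proposal C 13, Proposal D 19, Proposal E 6.

Proposal A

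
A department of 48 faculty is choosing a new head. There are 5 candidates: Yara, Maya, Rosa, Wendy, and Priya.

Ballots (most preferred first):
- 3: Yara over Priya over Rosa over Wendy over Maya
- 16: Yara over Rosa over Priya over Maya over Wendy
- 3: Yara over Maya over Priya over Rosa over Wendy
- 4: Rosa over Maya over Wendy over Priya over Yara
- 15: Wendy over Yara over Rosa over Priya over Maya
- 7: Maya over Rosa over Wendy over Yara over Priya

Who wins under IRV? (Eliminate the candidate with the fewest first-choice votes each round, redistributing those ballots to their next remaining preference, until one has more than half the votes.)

Wendy

Round 1: Yara 22, Maya 7, Rosa 4, Wendy 15, Priya 0. Priya eliminated.
Round 2: Yara 22, Maya 7, Rosa 4, Wendy 15. Rosa eliminated.
Round 3: Yara 22, Maya 11, Wendy 15. Maya eliminated.
Round 4: Yara 22, Wendy 26. Wendy has a majority (≥25).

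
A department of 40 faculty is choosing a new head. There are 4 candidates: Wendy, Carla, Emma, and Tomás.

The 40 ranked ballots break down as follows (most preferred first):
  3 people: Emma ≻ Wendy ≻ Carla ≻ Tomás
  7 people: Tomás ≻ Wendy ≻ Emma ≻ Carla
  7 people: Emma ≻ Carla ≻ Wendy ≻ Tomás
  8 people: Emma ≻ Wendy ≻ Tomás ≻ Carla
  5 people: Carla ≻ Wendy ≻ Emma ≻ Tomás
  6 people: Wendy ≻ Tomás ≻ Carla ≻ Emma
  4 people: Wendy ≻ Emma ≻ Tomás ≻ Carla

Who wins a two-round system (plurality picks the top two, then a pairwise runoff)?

Round 1 first-place votes: Wendy 10, Carla 5, Emma 18, Tomás 7. Emma and Wendy advance.
Runoff: Emma is ranked above Wendy on 18 ballots, Wendy above Emma on 22.

Wendy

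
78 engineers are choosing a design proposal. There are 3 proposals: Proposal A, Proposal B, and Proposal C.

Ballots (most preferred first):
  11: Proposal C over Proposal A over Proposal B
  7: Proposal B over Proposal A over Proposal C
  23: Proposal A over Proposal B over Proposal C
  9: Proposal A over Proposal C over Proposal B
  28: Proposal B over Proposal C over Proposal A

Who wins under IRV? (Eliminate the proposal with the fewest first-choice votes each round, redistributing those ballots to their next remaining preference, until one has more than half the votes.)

Proposal A

Round 1: Proposal A 32, Proposal B 35, Proposal C 11. Proposal C eliminated.
Round 2: Proposal A 43, Proposal B 35. Proposal A has a majority (≥40).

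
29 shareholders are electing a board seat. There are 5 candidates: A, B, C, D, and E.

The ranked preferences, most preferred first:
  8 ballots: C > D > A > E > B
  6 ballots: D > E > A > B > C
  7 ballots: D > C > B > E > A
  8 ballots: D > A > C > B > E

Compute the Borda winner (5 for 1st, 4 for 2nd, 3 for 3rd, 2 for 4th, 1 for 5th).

D

A: 8×3 + 6×3 + 7×1 + 8×4 = 81
B: 8×1 + 6×2 + 7×3 + 8×2 = 57
C: 8×5 + 6×1 + 7×4 + 8×3 = 98
D: 8×4 + 6×5 + 7×5 + 8×5 = 137
E: 8×2 + 6×4 + 7×2 + 8×1 = 62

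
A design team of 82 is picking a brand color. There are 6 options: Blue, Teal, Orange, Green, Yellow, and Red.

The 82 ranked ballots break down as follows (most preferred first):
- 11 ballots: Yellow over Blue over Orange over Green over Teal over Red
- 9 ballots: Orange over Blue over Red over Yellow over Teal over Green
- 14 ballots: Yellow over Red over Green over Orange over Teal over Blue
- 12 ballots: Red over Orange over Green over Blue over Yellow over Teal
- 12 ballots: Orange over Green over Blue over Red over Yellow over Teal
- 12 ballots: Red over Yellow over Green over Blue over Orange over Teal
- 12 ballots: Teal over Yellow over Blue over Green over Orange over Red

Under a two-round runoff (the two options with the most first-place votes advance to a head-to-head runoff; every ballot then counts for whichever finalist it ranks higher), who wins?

Round 1 first-place votes: Blue 0, Teal 12, Orange 21, Green 0, Yellow 25, Red 24. Yellow and Red advance.
Runoff: Yellow is ranked above Red on 37 ballots, Red above Yellow on 45.

Red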